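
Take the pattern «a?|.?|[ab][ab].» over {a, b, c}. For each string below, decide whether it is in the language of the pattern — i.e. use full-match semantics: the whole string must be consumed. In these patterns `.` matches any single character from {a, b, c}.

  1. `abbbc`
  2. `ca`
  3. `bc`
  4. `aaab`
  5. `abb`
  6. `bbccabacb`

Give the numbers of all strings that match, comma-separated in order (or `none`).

1 → no match
2 → no match
3 → no match
4 → no match
5 → match
6 → no match

5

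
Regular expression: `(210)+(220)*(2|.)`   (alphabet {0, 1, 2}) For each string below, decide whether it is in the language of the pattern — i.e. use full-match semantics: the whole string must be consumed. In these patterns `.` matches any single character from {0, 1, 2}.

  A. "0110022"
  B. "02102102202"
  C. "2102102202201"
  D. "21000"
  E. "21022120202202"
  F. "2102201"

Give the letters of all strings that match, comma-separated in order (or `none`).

A → no match — must start with "210"
B → no match — must start with "210"
C → match
D → no match
E → no match
F → match

C, F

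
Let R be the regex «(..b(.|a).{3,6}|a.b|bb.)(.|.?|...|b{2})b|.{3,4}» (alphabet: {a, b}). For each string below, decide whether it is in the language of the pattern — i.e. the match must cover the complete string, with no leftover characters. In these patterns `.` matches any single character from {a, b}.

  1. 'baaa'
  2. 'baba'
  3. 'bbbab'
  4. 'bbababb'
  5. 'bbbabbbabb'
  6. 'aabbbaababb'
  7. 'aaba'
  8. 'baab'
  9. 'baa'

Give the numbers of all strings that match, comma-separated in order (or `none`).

1. 'baaa' → match
2. 'baba' → match
3. 'bbbab' → match
4. 'bbababb' → match
5. 'bbbabbbabb' → match
6. 'aabbbaababb' → match
7. 'aaba' → match
8. 'baab' → match
9. 'baa' → match

1, 2, 3, 4, 5, 6, 7, 8, 9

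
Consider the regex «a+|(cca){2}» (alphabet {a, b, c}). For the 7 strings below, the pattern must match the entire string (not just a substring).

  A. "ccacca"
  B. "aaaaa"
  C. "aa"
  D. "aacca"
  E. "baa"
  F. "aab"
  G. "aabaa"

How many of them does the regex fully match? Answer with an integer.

A. "ccacca" → match
B. "aaaaa" → match
C. "aa" → match
D. "aacca" → no match
E. "baa" → no match
F. "aab" → no match
G. "aabaa" → no match
Total matched: 3

3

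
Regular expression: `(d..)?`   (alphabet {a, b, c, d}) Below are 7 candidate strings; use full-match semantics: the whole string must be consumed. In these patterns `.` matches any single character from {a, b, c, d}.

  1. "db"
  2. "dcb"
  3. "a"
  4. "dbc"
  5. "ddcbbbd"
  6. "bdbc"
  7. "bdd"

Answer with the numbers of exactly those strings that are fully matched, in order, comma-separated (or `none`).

2, 4

1 → no match
2 → match
3 → no match
4 → match
5 → no match
6 → no match
7 → no match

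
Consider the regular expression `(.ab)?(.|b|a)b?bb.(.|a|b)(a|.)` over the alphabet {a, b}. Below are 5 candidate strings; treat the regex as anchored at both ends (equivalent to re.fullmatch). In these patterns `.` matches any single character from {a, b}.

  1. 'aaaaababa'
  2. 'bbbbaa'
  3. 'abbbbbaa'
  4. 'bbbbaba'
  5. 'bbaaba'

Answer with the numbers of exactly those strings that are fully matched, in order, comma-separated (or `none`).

2, 4

1 → no match
2 → match
3 → no match
4 → match
5 → no match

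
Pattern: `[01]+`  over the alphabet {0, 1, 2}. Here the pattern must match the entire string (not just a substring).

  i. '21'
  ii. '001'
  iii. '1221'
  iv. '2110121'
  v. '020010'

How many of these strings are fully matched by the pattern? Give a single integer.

i → no match
ii → match
iii → no match
iv → no match
v → no match
Total matched: 1

1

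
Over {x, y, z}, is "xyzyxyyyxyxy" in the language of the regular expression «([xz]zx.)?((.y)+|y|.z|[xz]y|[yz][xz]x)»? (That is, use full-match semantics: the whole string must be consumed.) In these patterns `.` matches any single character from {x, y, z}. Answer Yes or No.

Yes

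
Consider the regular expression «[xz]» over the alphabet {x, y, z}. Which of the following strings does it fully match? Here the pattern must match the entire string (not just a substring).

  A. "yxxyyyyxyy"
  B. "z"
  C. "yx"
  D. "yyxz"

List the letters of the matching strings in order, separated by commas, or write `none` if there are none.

A → no match
B → match
C → no match
D → no match

B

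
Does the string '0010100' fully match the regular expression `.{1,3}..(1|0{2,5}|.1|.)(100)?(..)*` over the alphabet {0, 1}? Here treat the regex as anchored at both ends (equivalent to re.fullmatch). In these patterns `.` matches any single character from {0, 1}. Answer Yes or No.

Yes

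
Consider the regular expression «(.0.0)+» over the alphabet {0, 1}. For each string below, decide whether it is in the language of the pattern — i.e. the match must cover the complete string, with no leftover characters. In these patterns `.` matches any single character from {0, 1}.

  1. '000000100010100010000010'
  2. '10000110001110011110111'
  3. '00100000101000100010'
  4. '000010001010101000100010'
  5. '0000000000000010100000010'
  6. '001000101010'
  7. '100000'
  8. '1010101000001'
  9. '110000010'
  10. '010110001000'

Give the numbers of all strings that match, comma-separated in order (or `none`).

1, 3, 4, 6

1 → match
2 → no match — must end with '0'
3 → match
4 → match
5 → no match
6. '001000101010' → match
7. '100000' → no match
8 → no match — must end with '0'
9. '110000010' → no match
10. '010110001000' → no match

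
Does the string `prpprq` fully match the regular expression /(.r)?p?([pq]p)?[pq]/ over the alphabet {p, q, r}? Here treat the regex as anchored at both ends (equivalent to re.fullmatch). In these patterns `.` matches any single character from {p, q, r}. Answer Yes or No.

No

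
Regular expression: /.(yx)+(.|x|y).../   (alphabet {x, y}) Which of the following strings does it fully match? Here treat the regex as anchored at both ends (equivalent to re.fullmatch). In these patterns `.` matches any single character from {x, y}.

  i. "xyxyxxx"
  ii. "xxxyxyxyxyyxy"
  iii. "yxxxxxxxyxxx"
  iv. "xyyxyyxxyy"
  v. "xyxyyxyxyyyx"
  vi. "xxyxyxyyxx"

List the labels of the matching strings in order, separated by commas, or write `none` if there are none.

i → match
ii → no match
iii → no match
iv → no match
v → no match
vi → no match

i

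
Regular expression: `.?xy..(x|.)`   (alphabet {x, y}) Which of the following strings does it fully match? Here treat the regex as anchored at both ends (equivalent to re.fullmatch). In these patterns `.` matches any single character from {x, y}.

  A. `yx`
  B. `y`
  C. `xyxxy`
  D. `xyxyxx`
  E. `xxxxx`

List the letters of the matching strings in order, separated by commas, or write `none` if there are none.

A. `yx` → no match
B. `y` → no match
C. `xyxxy` → match
D. `xyxyxx` → no match
E. `xxxxx` → no match

C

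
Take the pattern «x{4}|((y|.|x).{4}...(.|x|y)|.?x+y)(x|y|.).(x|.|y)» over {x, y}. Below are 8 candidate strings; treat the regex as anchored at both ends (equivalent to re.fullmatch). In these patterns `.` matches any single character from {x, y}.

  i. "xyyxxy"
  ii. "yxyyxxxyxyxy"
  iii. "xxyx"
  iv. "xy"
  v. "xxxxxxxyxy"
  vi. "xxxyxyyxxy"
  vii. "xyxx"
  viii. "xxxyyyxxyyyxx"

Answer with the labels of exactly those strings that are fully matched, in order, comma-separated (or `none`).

ii

i → no match
ii → match
iii → no match
iv → no match
v → no match
vi → no match
vii → no match
viii → no match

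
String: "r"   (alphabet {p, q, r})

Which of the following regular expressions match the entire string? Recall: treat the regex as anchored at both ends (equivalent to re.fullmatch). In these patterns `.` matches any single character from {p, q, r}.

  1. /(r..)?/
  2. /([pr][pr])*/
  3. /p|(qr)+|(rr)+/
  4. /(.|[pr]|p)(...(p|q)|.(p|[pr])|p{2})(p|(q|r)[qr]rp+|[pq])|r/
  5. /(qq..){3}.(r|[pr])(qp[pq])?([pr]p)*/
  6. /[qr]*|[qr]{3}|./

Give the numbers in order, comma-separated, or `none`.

1 → no match
2 → no match
3 → no match
4 → match
5 → no match — must start with "qq"
6 → match

4, 6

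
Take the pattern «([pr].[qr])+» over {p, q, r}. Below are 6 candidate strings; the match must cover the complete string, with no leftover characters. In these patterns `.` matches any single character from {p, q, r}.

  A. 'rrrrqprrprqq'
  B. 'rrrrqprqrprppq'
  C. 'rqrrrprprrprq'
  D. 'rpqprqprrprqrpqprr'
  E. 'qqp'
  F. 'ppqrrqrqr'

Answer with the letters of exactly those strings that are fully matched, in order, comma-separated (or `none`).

A. 'rrrrqprrprqq' → no match
B → no match
C → no match
D → match
E. 'qqp' → no match
F. 'ppqrrqrqr' → match

D, F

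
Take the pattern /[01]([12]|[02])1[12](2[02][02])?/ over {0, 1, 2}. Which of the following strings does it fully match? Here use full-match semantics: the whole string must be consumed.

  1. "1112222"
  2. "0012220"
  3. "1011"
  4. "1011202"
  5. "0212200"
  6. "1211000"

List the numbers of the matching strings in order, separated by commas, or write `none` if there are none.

1. "1112222" → match
2. "0012220" → match
3. "1011" → match
4. "1011202" → match
5. "0212200" → match
6. "1211000" → no match

1, 2, 3, 4, 5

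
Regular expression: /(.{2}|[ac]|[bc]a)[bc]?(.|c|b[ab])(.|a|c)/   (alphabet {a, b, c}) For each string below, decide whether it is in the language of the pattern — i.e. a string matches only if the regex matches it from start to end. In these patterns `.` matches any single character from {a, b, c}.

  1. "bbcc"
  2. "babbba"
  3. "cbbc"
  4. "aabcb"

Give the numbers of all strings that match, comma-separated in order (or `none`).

1. "bbcc" → match
2. "babbba" → match
3. "cbbc" → match
4. "aabcb" → match

1, 2, 3, 4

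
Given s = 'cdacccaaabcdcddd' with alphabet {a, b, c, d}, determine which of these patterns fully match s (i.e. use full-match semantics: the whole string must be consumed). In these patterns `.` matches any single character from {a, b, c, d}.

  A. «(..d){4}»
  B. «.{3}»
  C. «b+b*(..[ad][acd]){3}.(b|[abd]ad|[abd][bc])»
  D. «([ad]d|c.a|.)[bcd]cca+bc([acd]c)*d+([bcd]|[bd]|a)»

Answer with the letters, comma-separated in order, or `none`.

A → no match
B → no match
C → no match — must start with 'b'
D → match

D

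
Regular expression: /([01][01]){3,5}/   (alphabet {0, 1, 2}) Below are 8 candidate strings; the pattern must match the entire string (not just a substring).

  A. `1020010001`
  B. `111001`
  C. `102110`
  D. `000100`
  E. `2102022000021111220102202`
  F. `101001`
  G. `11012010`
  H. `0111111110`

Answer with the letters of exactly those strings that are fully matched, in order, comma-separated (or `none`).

A. `1020010001` → no match
B. `111001` → match
C. `102110` → no match
D. `000100` → match
E → no match
F. `101001` → match
G. `11012010` → no match
H. `0111111110` → match

B, D, F, H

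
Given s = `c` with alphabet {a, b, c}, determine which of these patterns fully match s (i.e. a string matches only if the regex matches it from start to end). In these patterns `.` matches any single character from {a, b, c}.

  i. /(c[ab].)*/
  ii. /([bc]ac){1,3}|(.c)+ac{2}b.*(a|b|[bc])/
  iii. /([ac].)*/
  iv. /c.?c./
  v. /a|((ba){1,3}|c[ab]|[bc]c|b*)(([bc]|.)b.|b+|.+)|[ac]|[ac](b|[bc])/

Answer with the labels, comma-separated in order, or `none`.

v

i → no match
ii → no match
iii → no match
iv → no match
v → match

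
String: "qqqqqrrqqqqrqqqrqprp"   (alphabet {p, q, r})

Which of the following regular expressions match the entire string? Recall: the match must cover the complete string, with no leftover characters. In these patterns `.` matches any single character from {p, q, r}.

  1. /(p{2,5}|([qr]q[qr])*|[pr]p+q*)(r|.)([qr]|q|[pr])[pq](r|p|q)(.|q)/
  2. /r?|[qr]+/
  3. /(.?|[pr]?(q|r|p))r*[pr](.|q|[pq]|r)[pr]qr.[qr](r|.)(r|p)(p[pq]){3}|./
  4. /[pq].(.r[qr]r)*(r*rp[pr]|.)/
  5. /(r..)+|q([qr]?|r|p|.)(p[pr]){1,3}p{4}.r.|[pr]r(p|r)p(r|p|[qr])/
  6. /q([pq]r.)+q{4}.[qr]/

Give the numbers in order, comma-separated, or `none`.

1

1 → match
2 → no match
3 → no match
4 → no match
5 → no match
6 → no match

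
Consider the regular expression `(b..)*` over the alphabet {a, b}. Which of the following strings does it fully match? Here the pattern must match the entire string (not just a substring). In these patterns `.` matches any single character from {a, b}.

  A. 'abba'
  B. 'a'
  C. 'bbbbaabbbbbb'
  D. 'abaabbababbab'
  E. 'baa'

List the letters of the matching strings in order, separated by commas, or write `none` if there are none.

A → no match
B → no match
C → match
D → no match
E → match

C, E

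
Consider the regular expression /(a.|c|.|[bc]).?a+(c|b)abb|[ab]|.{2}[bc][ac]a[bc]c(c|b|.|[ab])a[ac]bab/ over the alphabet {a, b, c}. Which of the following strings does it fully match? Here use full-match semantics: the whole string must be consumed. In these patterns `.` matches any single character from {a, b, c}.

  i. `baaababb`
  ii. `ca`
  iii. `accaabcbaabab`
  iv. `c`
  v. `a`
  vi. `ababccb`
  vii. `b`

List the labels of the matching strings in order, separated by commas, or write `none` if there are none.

i, iii, v, vii

i → match
ii → no match
iii → match
iv → no match
v → match
vi → no match
vii → match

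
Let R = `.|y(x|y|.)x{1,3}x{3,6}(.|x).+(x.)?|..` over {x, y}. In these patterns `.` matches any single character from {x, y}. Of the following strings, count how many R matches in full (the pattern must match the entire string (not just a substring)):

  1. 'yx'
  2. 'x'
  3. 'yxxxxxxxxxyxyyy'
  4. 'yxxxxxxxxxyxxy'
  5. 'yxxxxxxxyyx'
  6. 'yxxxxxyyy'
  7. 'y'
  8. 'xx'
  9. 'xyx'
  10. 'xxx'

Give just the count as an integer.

8

1 → match
2 → match
3 → match
4 → match
5 → match
6 → match
7 → match
8 → match
9 → no match
10 → no match
Total matched: 8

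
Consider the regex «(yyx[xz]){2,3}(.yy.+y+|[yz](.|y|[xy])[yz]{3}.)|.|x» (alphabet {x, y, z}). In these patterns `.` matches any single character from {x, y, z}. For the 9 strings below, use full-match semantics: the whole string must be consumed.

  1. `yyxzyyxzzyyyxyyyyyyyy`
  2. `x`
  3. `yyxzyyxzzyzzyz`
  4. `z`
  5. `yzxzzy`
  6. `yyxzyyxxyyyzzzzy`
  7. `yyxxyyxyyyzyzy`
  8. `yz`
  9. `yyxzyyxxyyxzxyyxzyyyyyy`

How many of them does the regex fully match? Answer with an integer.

6

1 → match
2 → match
3 → match
4 → match
5 → no match
6 → match
7 → no match
8 → no match
9 → match
Total matched: 6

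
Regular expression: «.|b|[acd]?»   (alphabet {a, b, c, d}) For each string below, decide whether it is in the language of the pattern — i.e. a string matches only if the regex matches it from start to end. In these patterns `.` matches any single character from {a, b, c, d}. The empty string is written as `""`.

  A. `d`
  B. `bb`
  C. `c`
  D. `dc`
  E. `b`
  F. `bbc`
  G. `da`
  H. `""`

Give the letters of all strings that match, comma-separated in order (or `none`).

A, C, E, H

A → match
B → no match
C → match
D → no match
E → match
F → no match
G → no match
H → match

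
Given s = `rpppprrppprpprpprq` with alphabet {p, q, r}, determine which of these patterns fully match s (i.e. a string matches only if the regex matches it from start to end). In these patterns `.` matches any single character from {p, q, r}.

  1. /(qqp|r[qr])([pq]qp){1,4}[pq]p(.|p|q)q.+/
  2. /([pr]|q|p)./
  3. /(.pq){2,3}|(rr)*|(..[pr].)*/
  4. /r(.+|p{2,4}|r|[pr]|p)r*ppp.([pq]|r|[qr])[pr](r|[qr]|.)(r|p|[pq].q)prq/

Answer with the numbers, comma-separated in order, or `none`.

4

1 → no match
2 → no match
3 → no match
4 → match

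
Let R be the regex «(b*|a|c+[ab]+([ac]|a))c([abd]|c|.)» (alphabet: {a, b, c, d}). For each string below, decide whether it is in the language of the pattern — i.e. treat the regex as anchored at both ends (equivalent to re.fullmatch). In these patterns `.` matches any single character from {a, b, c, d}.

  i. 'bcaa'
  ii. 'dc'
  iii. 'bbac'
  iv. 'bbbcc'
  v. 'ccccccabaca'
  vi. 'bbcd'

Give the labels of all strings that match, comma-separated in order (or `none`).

iv, v, vi

i. 'bcaa' → no match
ii. 'dc' → no match
iii. 'bbac' → no match
iv. 'bbbcc' → match
v. 'ccccccabaca' → match
vi. 'bbcd' → match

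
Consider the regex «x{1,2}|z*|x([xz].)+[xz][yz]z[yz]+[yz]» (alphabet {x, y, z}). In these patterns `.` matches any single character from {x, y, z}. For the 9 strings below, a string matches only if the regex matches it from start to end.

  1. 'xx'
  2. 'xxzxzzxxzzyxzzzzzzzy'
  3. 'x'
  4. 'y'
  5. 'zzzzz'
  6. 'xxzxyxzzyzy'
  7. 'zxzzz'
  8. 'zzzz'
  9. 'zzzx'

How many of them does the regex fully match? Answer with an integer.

6

1 → match
2 → match
3 → match
4 → no match
5 → match
6 → match
7 → no match
8 → match
9 → no match
Total matched: 6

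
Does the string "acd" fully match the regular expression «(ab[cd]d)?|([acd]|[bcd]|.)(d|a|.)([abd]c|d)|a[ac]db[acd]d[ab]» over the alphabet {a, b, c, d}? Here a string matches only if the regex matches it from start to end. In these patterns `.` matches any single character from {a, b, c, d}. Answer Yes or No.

Yes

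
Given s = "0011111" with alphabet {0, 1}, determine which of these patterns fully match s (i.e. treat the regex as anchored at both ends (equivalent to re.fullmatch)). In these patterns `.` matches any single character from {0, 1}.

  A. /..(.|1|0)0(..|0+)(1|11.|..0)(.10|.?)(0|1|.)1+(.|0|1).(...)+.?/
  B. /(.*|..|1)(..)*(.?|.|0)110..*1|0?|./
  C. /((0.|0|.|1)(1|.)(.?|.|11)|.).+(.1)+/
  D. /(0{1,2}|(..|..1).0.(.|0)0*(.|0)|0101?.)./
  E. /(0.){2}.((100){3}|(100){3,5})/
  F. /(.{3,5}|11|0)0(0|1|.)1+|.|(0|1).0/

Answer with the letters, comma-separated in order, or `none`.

A → no match
B → no match
C → match
D → no match
E → no match — must end with "100"
F → match

C, F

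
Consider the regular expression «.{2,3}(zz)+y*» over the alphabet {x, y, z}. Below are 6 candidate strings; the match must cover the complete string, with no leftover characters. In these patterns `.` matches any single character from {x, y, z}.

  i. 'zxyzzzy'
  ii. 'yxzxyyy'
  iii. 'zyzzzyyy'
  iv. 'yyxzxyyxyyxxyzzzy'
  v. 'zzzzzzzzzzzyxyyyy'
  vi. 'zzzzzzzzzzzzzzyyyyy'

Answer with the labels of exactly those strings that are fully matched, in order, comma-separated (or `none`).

i → no match
ii → no match
iii → match
iv → no match
v → no match
vi → match

iii, vi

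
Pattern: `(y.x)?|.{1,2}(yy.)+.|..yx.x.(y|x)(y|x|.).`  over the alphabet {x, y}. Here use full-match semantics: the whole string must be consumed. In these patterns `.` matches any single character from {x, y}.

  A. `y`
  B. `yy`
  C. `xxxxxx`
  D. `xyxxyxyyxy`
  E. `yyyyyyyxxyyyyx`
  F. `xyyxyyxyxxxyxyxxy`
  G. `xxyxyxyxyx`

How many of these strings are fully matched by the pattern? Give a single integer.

1

A → no match
B → no match
C → no match
D → no match
E → no match
F → no match
G → match
Total matched: 1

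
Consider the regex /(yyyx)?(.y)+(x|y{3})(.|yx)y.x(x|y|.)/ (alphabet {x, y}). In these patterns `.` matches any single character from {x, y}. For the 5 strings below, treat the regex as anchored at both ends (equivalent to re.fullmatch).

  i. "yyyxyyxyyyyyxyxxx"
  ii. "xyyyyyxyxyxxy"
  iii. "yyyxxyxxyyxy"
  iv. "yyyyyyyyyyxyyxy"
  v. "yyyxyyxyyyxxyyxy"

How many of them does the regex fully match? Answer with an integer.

5

i → match
ii → match
iii → match
iv → match
v → match
Total matched: 5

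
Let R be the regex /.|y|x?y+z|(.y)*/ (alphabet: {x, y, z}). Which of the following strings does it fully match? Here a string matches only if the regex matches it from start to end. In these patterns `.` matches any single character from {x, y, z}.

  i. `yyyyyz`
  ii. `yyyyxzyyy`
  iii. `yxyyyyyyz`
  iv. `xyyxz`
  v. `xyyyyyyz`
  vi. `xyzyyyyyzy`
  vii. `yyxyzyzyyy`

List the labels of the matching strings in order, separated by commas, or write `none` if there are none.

i → match
ii → no match
iii → no match
iv → no match
v → match
vi → match
vii → match

i, v, vi, vii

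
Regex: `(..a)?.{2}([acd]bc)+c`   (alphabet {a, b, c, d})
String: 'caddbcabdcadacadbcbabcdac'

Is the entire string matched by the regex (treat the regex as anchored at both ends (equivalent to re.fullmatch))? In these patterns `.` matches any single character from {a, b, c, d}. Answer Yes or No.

Every match must end with 'bcc', but 'caddbcabdcadacadbcbabcdac' does not.

No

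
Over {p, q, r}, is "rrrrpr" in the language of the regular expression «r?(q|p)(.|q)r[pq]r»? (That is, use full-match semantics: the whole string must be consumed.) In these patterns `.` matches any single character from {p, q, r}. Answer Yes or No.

No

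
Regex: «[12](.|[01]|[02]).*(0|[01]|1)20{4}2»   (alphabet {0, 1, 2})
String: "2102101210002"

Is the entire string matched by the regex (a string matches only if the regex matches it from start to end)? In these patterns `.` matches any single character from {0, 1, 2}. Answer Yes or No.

No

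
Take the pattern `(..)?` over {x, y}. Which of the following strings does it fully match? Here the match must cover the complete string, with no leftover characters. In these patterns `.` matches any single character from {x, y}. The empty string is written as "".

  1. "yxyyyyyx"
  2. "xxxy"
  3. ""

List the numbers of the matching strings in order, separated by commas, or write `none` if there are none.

1 → no match
2 → no match
3 → match

3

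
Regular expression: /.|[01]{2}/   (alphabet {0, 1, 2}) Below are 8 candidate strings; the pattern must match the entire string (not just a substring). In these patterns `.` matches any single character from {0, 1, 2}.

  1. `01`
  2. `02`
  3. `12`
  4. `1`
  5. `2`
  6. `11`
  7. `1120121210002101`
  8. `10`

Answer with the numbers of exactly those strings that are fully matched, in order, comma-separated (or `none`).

1 → match
2 → no match
3 → no match
4 → match
5 → match
6 → match
7 → no match
8 → match

1, 4, 5, 6, 8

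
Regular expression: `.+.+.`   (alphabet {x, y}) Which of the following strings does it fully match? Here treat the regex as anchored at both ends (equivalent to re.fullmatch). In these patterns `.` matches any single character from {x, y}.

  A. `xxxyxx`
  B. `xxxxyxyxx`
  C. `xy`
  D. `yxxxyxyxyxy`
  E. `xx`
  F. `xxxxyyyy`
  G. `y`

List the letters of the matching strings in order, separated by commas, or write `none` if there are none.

A → match
B → match
C → no match
D → match
E → no match
F → match
G → no match

A, B, D, F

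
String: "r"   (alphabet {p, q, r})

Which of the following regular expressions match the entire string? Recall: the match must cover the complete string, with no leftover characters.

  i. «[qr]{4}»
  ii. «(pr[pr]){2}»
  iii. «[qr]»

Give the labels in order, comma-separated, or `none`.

i → no match
ii → no match — must start with "pr"
iii → match

iii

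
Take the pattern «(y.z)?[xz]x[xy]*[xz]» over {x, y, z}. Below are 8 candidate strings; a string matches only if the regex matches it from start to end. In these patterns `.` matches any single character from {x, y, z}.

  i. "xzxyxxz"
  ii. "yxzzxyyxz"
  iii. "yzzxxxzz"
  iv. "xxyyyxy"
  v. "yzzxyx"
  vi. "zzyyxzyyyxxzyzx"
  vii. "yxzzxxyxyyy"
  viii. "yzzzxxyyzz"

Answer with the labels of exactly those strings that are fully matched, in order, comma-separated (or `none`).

i → no match
ii → match
iii → no match
iv → no match
v → no match
vi → no match
vii → no match
viii → no match

ii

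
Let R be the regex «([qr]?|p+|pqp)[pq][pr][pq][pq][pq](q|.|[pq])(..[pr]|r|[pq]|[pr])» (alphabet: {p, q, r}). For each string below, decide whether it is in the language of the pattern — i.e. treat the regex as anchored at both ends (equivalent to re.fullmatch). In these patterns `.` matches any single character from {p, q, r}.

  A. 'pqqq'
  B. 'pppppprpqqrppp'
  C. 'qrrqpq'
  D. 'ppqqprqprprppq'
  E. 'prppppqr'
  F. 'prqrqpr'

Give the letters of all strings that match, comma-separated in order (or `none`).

A → no match
B → match
C → no match
D → no match
E → no match
F → no match

B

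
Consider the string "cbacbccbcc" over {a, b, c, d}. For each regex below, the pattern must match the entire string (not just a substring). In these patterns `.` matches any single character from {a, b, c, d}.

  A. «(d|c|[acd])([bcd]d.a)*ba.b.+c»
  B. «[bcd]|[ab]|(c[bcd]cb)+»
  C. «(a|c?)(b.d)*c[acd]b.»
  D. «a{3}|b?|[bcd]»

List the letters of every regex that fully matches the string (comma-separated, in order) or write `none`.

A → match
B → no match
C → no match
D → no match

A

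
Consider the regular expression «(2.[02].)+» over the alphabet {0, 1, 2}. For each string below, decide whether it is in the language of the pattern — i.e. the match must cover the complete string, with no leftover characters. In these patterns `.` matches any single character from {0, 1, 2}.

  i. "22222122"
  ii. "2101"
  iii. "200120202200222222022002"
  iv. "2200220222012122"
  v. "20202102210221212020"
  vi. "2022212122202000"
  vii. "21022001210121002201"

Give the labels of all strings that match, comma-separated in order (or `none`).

i, ii, iii, iv, v, vi, vii

i → match
ii → match
iii → match
iv → match
v → match
vi → match
vii → match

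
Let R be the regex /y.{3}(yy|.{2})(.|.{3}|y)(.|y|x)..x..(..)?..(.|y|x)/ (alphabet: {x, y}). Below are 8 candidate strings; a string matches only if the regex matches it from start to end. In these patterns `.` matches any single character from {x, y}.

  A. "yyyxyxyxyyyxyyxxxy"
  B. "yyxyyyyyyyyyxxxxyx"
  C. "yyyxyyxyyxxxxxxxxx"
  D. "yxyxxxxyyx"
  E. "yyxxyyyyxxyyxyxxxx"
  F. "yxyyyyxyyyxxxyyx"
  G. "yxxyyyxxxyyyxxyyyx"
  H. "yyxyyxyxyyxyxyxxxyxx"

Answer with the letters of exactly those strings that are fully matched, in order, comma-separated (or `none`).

B, C, E, F, G, H

A → no match
B → match
C → match
D → no match
E → match
F → match
G → match
H → match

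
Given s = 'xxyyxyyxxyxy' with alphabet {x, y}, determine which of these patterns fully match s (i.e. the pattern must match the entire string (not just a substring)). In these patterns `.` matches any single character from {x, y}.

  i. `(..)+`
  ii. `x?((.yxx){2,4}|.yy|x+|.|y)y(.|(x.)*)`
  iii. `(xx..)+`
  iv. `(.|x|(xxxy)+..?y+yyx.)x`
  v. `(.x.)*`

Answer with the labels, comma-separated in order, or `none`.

i → match
ii → no match
iii → no match
iv → no match — must end with 'x'
v → match

i, v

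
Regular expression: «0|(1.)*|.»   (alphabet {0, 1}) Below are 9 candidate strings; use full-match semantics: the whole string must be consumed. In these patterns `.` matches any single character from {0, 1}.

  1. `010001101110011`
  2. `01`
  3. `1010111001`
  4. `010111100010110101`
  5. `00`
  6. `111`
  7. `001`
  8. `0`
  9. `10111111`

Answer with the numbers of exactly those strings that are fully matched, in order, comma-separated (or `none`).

1 → no match
2. `01` → no match
3. `1010111001` → no match
4 → no match
5. `00` → no match
6. `111` → no match
7. `001` → no match
8. `0` → match
9. `10111111` → match

8, 9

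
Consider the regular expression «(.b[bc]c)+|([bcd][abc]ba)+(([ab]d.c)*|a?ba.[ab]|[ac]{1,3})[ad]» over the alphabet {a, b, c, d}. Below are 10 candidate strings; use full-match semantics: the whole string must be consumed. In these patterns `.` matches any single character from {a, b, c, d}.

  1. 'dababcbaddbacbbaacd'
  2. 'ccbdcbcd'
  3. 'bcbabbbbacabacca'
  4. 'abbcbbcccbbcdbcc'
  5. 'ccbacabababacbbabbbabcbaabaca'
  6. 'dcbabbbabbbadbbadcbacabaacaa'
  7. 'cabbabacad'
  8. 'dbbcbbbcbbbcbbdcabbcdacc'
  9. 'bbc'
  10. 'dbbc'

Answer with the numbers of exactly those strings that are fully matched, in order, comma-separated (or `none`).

1 → no match
2 → no match
3 → no match
4 → match
5 → no match
6 → match
7 → no match
8 → no match
9 → no match
10 → match

4, 6, 10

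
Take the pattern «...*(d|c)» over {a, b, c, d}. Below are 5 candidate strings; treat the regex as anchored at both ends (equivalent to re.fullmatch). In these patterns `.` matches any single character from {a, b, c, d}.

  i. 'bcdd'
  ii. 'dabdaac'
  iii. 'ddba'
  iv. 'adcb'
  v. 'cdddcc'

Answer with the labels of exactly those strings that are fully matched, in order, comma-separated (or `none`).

i, ii, v

i. 'bcdd' → match
ii. 'dabdaac' → match
iii. 'ddba' → no match
iv. 'adcb' → no match
v. 'cdddcc' → match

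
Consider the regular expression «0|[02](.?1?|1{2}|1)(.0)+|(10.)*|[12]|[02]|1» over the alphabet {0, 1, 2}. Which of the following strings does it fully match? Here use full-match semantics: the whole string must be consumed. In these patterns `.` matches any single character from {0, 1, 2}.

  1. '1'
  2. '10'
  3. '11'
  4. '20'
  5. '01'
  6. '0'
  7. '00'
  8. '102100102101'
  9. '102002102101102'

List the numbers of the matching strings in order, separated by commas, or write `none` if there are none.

1 → match
2 → no match
3 → no match
4 → no match
5 → no match
6 → match
7 → no match
8 → match
9 → no match

1, 6, 8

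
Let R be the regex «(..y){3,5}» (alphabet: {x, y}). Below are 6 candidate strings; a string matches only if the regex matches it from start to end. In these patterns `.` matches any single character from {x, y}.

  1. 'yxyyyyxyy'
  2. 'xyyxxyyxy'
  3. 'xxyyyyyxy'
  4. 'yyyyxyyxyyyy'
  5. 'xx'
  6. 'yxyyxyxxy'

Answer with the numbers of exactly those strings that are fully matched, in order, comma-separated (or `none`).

1 → match
2 → match
3 → match
4 → match
5 → no match — must end with 'y'
6 → match

1, 2, 3, 4, 6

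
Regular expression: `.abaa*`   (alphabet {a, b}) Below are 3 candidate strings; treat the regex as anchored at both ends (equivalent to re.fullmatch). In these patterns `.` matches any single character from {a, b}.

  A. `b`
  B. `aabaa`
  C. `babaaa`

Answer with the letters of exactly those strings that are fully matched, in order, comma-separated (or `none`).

A. `b` → no match
B. `aabaa` → match
C. `babaaa` → match

B, C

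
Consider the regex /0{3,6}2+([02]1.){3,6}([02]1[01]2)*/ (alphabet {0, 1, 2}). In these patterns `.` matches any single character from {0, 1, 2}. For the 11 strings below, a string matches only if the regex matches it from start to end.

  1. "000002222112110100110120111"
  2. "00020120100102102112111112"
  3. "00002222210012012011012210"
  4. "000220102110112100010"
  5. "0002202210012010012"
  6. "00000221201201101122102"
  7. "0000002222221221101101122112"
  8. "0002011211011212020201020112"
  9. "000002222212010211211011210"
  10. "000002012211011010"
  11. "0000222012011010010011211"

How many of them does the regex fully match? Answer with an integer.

1 → no match
2 → no match
3 → match
4 → no match
5 → no match
6 → match
7 → match
8 → no match
9 → match
10 → match
11 → match
Total matched: 6

6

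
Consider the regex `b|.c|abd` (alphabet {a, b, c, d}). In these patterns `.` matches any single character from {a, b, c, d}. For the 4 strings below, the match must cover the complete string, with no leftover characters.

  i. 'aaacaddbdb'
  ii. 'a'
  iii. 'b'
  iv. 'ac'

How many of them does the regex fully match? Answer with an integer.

i → no match
ii → no match
iii → match
iv → match
Total matched: 2

2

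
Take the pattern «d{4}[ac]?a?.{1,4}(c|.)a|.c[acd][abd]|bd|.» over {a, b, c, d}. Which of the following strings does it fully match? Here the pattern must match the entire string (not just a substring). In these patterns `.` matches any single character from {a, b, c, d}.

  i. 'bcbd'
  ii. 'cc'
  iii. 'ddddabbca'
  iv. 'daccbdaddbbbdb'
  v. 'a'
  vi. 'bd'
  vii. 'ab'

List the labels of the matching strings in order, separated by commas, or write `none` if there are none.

i → no match
ii → no match
iii → match
iv → no match
v → match
vi → match
vii → no match

iii, v, vi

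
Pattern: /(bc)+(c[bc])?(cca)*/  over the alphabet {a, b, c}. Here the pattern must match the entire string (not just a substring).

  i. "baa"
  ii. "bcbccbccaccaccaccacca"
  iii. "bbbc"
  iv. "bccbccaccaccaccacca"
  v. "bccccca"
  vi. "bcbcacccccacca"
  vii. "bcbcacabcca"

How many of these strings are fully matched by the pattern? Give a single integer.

3

i. "baa" → no match — must start with "bc"
ii → match
iii. "bbbc" → no match — must start with "bc"
iv → match
v. "bccccca" → match
vi → no match
vii. "bcbcacabcca" → no match
Total matched: 3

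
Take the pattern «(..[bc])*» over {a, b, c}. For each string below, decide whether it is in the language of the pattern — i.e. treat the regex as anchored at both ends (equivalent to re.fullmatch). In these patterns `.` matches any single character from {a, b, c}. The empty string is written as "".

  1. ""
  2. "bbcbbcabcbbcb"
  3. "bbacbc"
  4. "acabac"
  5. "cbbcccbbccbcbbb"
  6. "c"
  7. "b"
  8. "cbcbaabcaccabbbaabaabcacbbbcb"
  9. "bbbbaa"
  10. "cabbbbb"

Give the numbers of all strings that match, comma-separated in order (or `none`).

1 → match
2 → no match
3 → no match
4 → no match
5 → match
6 → no match
7 → no match
8 → no match
9 → no match
10 → no match

1, 5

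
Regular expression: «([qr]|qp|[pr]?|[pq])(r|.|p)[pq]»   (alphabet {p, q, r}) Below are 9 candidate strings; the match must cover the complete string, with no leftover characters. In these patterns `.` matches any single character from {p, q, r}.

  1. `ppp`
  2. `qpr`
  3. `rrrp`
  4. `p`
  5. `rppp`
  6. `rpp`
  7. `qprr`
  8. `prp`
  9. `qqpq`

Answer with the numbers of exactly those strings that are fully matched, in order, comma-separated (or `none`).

1. `ppp` → match
2. `qpr` → no match
3. `rrrp` → no match
4. `p` → no match
5. `rppp` → no match
6. `rpp` → match
7. `qprr` → no match
8. `prp` → match
9. `qqpq` → no match

1, 6, 8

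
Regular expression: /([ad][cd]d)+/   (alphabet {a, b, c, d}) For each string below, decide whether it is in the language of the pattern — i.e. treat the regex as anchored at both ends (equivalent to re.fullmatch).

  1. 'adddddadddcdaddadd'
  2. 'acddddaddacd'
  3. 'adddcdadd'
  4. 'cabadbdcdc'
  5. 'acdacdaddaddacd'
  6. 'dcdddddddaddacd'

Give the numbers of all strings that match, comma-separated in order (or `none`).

1 → match
2 → match
3 → match
4 → no match — must end with 'd'
5 → match
6 → match

1, 2, 3, 5, 6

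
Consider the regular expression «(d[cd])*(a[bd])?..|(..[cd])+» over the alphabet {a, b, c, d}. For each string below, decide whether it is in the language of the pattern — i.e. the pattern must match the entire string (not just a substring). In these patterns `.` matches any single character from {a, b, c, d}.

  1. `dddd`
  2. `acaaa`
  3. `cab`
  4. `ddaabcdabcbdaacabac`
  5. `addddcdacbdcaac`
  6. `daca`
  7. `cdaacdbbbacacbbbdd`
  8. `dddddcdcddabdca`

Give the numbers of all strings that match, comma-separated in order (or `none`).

1, 5

1. `dddd` → match
2. `acaaa` → no match
3. `cab` → no match
4 → no match
5 → match
6. `daca` → no match
7 → no match
8 → no match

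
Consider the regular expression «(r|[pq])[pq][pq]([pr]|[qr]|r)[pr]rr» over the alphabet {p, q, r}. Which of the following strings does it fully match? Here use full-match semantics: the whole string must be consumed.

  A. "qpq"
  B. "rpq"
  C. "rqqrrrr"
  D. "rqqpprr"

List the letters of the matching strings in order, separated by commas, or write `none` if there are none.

A → no match — must end with "rr"
B → no match — must end with "rr"
C → match
D → match

C, D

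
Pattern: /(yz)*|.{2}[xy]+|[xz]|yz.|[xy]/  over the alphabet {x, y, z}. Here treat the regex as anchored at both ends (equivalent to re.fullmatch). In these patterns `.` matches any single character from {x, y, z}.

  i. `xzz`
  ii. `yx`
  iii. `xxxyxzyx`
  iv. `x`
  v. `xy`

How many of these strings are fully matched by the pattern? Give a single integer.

1

i → no match
ii → no match
iii → no match
iv → match
v → no match
Total matched: 1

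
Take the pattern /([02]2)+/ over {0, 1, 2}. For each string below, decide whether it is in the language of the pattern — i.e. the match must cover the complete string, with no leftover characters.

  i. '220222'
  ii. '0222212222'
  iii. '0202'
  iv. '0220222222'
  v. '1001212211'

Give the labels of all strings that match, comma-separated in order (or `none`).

i. '220222' → match
ii. '0222212222' → no match
iii. '0202' → match
iv. '0220222222' → no match
v. '1001212211' → no match — must end with '2'

i, iii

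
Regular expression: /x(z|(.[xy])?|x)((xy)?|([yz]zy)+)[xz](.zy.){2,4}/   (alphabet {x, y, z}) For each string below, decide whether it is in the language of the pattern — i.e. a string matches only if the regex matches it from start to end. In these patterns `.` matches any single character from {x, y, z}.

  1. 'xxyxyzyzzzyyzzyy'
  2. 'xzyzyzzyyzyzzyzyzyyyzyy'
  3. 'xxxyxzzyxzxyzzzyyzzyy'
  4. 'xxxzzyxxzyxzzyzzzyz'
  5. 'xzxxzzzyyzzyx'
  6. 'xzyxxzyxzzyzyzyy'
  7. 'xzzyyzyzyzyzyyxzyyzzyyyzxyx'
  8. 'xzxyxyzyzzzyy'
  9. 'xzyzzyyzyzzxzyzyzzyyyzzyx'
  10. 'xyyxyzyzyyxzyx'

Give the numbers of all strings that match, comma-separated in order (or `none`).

1 → match
2 → match
3 → no match
4 → match
5 → no match
6 → match
7 → no match
8 → match
9 → no match
10 → match

1, 2, 4, 6, 8, 10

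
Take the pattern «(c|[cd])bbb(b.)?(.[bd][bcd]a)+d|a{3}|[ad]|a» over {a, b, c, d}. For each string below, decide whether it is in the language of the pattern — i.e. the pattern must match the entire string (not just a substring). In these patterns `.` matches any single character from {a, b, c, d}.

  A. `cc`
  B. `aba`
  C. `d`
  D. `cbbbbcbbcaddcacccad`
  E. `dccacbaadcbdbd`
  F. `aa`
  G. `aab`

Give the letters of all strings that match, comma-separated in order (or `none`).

C

A → no match
B → no match
C → match
D → no match
E → no match
F → no match
G → no match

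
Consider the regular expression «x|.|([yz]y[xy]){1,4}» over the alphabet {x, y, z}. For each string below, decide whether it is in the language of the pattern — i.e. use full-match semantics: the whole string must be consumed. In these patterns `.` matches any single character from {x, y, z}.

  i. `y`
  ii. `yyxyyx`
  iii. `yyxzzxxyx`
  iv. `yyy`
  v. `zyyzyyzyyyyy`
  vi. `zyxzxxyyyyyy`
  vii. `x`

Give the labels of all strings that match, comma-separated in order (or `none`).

i, ii, iv, v, vii

i → match
ii → match
iii → no match
iv → match
v → match
vi → no match
vii → match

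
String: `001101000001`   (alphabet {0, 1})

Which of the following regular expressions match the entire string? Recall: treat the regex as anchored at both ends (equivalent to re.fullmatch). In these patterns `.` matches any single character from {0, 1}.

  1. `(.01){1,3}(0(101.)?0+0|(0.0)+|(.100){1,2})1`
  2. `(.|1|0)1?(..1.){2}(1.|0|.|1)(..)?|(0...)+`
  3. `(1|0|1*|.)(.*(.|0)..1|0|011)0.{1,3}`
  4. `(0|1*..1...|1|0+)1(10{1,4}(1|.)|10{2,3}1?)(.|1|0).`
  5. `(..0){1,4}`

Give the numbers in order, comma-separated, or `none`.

1, 2

1 → match
2 → match
3 → no match
4 → no match
5 → no match — must end with `0`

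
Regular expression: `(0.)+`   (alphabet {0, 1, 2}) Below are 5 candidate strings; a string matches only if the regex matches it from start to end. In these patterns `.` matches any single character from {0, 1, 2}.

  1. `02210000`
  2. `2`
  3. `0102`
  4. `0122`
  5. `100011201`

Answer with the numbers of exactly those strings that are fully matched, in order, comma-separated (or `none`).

1 → no match
2 → no match — must start with `0`
3 → match
4 → no match
5 → no match — must start with `0`

3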